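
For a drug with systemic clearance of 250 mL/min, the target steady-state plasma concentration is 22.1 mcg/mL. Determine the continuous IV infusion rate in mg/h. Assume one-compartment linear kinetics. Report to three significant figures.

CL = 250 mL/min × 60/1000 = 15.00 L/h
Infusion rate = CL · Css = 15.00 L/h × 22.1 mg/L = 331.5 mg/h

332 mg/h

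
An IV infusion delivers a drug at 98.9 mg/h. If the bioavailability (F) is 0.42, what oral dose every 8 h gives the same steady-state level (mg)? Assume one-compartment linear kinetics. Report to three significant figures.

1880 mg

To maintain the same Css, the systemic dosing rate must be unchanged: F·D/τ = infusion rate.
D = rate × τ / F = 98.9 × 8 / 0.42 = 1884 mg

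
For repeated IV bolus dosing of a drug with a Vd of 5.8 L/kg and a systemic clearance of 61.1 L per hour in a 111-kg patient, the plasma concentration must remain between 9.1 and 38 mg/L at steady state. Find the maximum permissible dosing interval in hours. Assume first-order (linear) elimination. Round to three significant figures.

15.1 h

Vd = 5.8 L/kg × 111 kg = 643.8 L
k = CL / Vd = 61.10 / 643.8 = 0.09491 h⁻¹
Between IV bolus doses, concentration decays as C = C₀·e^(−kτ), so C_peak/C_trough = e^(kτ).
τ_max = ln(C_peak/C_trough) / k = ln(38/9.1) / 0.09491 = 1.429 / 0.09491 = 15.06 h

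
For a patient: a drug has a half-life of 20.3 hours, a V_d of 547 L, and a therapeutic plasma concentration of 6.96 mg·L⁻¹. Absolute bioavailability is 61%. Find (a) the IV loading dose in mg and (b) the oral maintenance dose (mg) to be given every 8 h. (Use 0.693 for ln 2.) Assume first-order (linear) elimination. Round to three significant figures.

LD = Vd × C = 547.0 × 6.96 = 3807 mg
CL = 0.693 × Vd / t½ = 0.693 × 547.0 / 20.3 = 18.67 L/h
D = CL × Css × τ / F = 18.67 × 6.96 × 8 / 0.61 = 1704 mg

(a) 3810 mg; (b) 1700 mg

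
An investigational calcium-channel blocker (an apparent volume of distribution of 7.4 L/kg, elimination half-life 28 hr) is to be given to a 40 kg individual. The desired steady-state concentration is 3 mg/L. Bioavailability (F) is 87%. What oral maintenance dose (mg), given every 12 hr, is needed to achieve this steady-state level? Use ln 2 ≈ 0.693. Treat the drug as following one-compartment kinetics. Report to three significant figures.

Vd = 7.4 L/kg × 40 kg = 296.0 L
CL = 0.693 × Vd / t½ = 0.693 × 296.0 / 28 = 7.326 L/h
D = CL × Css × τ / F = 7.326 × 3 × 12 / 0.87 = 303.1 mg

303 mg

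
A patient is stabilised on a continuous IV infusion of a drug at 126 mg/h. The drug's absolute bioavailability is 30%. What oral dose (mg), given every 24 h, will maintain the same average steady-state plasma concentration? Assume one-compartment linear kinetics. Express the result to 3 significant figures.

To maintain the same Css, the systemic dosing rate must be unchanged: F·D/τ = infusion rate.
D = rate × τ / F = 126 × 24 / 0.3 = 10080 mg

10100 mg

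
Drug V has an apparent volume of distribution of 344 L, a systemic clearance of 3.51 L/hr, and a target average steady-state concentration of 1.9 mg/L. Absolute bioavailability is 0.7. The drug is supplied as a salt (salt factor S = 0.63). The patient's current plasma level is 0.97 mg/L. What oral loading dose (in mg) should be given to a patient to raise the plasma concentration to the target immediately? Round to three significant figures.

725 mg

Concentration deficit ΔC = 1.9 − 0.97 = 0.9300 mg/L
LD = Vd × ΔC / F / S = 344.0 × 0.9300 / 0.7 / 0.63 = 725.4 mg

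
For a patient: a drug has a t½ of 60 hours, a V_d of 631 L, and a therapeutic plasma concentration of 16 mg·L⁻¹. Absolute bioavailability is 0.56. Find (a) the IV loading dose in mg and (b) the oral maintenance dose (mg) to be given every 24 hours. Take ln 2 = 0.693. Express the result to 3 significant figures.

(a) 10100 mg; (b) 5000 mg

LD = Vd × C = 631.0 × 16 = 10100 mg
CL = 0.693 × Vd / t½ = 0.693 × 631.0 / 60 = 7.288 L/h
D = CL × Css × τ / F = 7.288 × 16 × 24 / 0.56 = 4997 mg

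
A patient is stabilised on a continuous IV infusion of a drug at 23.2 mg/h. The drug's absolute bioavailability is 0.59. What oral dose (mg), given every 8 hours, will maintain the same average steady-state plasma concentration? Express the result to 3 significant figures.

315 mg

To maintain the same Css, the systemic dosing rate must be unchanged: F·D/τ = infusion rate.
D = rate × τ / F = 23.2 × 8 / 0.59 = 314.6 mg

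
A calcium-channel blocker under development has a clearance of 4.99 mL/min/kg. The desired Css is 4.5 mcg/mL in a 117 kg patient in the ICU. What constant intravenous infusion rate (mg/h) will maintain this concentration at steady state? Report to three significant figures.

CL = 4.99 mL/min/kg × 117 kg = 583.8 mL/min = 583.8 × 60/1000 = 35.03 L/h
Infusion rate = CL · Css = 35.03 L/h × 4.5 mg/L = 157.6 mg/h

158 mg/h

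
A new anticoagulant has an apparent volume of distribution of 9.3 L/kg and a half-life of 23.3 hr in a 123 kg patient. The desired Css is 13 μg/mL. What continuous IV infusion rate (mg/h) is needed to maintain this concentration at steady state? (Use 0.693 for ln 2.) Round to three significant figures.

442 mg/h

Vd = 9.3 L/kg × 123 kg = 1144 L
k = 0.693/23.3 = 0.02974 h⁻¹, so CL = k·Vd = 0.02974 × 1144 = 34.02 L/h
Infusion rate = CL × Css = 34.02 × 13 = 442.3 mg/h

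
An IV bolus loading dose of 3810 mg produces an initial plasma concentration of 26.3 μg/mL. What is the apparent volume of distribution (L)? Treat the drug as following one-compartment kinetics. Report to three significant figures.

145 L

Immediately after an IV bolus, C₀ = Dose / Vd, so Vd = Dose / C₀.
Vd = 3810 / 26.3 = 144.9 L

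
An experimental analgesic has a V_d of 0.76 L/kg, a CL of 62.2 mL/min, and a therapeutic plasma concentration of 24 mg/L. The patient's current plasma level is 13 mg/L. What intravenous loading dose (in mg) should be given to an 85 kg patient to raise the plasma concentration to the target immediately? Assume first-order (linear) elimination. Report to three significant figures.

Total Vd = 0.76 × 85 = 64.60 L
The loading dose fills Vd to the target concentration; clearance is irrelevant here.
Concentration deficit ΔC = 24 − 13 = 11.00 mg/L
LD = Vd × ΔC = 64.60 × 11.00 = 710.6 mg

711 mg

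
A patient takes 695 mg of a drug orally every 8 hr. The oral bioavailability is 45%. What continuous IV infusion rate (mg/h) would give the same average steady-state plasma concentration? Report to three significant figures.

Equivalent systemic input: infusion rate = F·D/τ.
Rate = 0.45 × 695 / 8 = 39.09 mg/h

39.1 mg/h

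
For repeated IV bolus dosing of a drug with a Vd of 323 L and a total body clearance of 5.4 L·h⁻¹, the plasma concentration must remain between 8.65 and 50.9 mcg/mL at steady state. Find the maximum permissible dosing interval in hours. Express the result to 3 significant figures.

106 h

k = CL / Vd = 5.400 / 323.0 = 0.01672 h⁻¹
Between IV bolus doses, concentration decays as C = C₀·e^(−kτ), so C_peak/C_trough = e^(kτ).
τ_max = ln(C_peak/C_trough) / k = ln(50.9/8.65) / 0.01672 = 1.772 / 0.01672 = 106.0 h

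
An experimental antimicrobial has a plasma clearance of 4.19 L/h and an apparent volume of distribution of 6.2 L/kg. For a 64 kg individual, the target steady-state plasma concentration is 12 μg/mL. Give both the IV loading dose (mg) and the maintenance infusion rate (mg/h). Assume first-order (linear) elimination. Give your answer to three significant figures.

Vd(total) = 64 kg × 6.2 L/kg = 396.8 L
Loading dose = Vd × C = 396.8 × 12 = 4762 mg
Maintenance: replace elimination → rate = CL × Css = 4.190 × 12 = 50.28 mg/h

(a) 4760 mg; (b) 50.3 mg/h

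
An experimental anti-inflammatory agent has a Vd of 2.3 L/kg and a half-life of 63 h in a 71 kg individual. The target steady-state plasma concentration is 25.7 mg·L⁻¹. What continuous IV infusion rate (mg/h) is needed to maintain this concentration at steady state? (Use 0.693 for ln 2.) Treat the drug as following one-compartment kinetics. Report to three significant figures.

46.2 mg/h

Total Vd = 2.3 × 71 = 163.3 L
k = 0.693/63 = 0.01100 h⁻¹, so CL = k·Vd = 0.01100 × 163.3 = 1.796 L/h
Infusion rate = CL × Css = 1.796 × 25.7 = 46.16 mg/h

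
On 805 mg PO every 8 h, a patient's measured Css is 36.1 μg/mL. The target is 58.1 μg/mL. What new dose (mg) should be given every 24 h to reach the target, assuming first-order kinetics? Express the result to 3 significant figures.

For first-order elimination, Css ∝ F·D/(CL·τ); F and CL are unchanged, so Css ∝ D/τ.
D₂ = D₁ × (Css,target / Css,current) × (τ₂/τ₁) = 805 × (58.1/36.1) × (24/8) = 3887 mg

3890 mg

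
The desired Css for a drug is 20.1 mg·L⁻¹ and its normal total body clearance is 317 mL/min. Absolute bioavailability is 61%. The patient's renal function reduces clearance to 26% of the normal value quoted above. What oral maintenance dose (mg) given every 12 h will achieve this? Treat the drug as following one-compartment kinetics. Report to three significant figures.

CL = 317 mL/min × 60/1000 = 19.02 L/h
Patient clearance = 0.26 × 19.02 = 4.945 L/h
D = CL × Css × τ / F = 4.945 × 20.1 × 12 / 0.61 = 1955 mg

1960 mg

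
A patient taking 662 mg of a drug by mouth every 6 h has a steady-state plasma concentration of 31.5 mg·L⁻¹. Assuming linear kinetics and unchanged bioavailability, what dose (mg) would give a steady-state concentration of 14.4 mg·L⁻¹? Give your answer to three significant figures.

With linear kinetics, Css is proportional to dose rate (D/τ) at fixed clearance.
D₂ = D₁ × (Css,target / Css,current) = 662 × 14.4/31.5 = 302.6 mg

303 mg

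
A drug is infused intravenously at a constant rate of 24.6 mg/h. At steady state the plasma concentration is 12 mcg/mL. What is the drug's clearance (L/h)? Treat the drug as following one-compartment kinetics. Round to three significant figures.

At steady state, infusion rate = CL × Css, so CL = rate / Css.
CL = 24.6 / 12 = 2.050 L/h

2.05 L/h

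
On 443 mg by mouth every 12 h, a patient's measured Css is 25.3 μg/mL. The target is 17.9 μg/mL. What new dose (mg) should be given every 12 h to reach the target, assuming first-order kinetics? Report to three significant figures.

313 mg

For first-order elimination, Css ∝ F·D/(CL·τ); F and CL are unchanged, so Css ∝ D/τ.
D₂ = D₁ × (Css,target / Css,current) = 443 × 17.9/25.3 = 313.4 mg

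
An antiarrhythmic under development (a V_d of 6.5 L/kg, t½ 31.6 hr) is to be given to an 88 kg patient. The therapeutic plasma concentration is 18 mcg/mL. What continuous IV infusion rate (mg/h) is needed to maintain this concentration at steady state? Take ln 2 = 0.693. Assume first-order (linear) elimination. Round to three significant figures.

Total Vd = 6.5 × 88 = 572.0 L
CL = ln 2 · Vd / t½ = 0.693 × 572.0 / 31.6 = 12.54 L/h
Infusion rate = CL × Css = 12.54 × 18 = 225.7 mg/h

226 mg/h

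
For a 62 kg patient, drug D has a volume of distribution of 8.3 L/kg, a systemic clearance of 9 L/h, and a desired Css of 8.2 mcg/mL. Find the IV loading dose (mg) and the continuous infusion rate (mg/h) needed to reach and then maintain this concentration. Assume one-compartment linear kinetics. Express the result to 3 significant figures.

(a) 4220 mg; (b) 73.8 mg/h

Vd = 8.3 L/kg × 62 kg = 514.6 L
Loading dose = Vd × C = 514.6 × 8.2 = 4220 mg
Maintenance: replace elimination → rate = CL × Css = 9.000 × 8.2 = 73.80 mg/h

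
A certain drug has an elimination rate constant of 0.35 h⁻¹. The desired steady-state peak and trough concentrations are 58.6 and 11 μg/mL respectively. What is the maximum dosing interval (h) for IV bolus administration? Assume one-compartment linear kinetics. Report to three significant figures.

4.78 h

Between IV bolus doses, concentration decays as C = C₀·e^(−kτ), so C_peak/C_trough = e^(kτ).
τ_max = ln(C_peak/C_trough) / k = ln(58.6/11) / 0.3500 = 1.673 / 0.3500 = 4.780 h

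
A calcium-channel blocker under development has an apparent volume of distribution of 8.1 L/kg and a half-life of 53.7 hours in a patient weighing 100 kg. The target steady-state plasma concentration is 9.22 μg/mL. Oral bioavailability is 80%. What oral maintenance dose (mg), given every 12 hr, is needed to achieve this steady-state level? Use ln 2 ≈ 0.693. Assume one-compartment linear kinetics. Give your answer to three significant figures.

1450 mg

Vd = 8.1 L/kg × 100 kg = 810.0 L
CL = 0.693 × Vd / t½ = 0.693 × 810.0 / 53.7 = 10.45 L/h
D = CL × Css × τ / F = 10.45 × 9.22 × 12 / 0.8 = 1445 mg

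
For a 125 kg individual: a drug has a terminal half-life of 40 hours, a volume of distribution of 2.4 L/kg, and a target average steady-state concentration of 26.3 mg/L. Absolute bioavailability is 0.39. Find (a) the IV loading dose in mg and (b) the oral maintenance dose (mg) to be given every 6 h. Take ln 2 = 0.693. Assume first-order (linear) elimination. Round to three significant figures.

(a) 7890 mg; (b) 2100 mg

Total Vd = 2.4 × 125 = 300.0 L
LD = Vd × C = 300.0 × 26.3 = 7890 mg
CL = 0.693 × Vd / t½ = 0.693 × 300.0 / 40 = 5.198 L/h
D = CL × Css × τ / F = 5.198 × 26.3 × 6 / 0.39 = 2103 mg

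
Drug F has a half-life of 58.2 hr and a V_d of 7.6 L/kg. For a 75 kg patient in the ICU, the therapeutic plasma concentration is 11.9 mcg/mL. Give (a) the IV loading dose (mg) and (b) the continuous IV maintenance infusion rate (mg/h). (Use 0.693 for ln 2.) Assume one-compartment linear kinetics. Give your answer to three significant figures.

Vd = 7.6 L/kg × 75 kg = 570.0 L
LD = Vd × C = 570.0 × 11.9 = 6783 mg
CL = 0.693 × Vd / t½ = 0.693 × 570.0 / 58.2 = 6.787 L/h
Infusion rate = CL × Css = 6.787 × 11.9 = 80.77 mg/h

(a) 6780 mg; (b) 80.8 mg/h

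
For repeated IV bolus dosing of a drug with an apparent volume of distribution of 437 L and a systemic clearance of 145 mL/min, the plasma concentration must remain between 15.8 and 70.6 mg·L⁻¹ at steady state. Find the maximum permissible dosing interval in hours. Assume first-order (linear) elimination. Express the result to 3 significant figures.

75.2 h

CL = 145 mL/min = 145 × 0.06 = 8.700 L/h
k = CL / Vd = 8.700 / 437.0 = 0.01991 h⁻¹
Between IV bolus doses, concentration decays as C = C₀·e^(−kτ), so C_peak/C_trough = e^(kτ).
τ_max = ln(C_peak/C_trough) / k = ln(70.6/15.8) / 0.01991 = 1.497 / 0.01991 = 75.19 h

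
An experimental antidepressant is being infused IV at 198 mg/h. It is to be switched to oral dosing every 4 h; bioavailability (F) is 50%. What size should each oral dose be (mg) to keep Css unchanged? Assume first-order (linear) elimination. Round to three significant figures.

1580 mg

To maintain the same Css, the systemic dosing rate must be unchanged: F·D/τ = infusion rate.
D = rate × τ / F = 198 × 4 / 0.5 = 1584 mg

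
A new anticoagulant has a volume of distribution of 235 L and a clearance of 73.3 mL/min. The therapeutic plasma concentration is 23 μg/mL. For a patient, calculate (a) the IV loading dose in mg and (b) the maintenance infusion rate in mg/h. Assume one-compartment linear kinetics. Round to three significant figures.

(a) 5410 mg; (b) 101 mg/h

Loading: fill Vd to C_target → 235.0 L × 23 mg/L = 5405 mg
CL = 73.3 mL/min × 60/1000 = 4.398 L/h
Infusion rate = 4.398 L/h × 23 mg/L = 101.2 mg/h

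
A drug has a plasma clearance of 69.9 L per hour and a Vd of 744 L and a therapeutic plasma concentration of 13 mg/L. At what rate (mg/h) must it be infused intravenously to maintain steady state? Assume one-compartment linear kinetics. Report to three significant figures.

Vd does not affect the maintenance rate; only clearance governs steady-state input.
Rate = CL × Css = 69.90 × 13 = 908.7 mg/h

909 mg/h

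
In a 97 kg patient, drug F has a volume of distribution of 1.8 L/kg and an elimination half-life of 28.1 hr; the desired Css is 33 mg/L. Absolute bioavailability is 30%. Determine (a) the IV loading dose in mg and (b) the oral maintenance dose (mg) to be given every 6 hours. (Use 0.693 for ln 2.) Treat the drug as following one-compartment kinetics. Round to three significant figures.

Total Vd = 1.8 × 97 = 174.6 L
LD = Vd × C = 174.6 × 33 = 5762 mg
CL = 0.693 × Vd / t½ = 0.693 × 174.6 / 28.1 = 4.306 L/h
D = CL × Css × τ / F = 4.306 × 33 × 6 / 0.3 = 2842 mg

(a) 5760 mg; (b) 2840 mg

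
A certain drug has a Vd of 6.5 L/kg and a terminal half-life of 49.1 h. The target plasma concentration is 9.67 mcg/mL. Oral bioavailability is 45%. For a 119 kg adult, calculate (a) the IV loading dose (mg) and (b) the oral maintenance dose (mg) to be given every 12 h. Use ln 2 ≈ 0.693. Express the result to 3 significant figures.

Vd = 6.5 L/kg × 119 kg = 773.5 L
LD = Vd × C = 773.5 × 9.67 = 7480 mg
CL = 0.693 × Vd / t½ = 0.693 × 773.5 / 49.1 = 10.92 L/h
D = CL × Css × τ / F = 10.92 × 9.67 × 12 / 0.45 = 2816 mg

(a) 7480 mg; (b) 2820 mg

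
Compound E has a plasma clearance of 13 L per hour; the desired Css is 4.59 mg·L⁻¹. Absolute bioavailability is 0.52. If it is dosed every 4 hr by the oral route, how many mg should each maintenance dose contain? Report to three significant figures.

D = CL × Css × τ / F = 13.00 × 4.59 × 4 / 0.52 = 459.0 mg

459 mg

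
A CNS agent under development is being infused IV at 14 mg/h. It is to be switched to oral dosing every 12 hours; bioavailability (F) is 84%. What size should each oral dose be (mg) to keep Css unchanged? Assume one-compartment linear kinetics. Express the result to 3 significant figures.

To maintain the same Css, the systemic dosing rate must be unchanged: F·D/τ = infusion rate.
D = rate × τ / F = 14 × 12 / 0.84 = 200.0 mg

200 mg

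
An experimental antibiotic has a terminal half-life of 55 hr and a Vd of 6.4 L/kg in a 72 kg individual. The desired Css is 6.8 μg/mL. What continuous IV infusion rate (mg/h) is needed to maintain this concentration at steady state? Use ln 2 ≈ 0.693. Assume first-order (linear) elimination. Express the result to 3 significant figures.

Total Vd = 6.4 × 72 = 460.8 L
k = 0.693/55 = 0.01260 h⁻¹, so CL = k·Vd = 0.01260 × 460.8 = 5.806 L/h
Infusion rate = CL × Css = 5.806 × 6.8 = 39.48 mg/h

39.5 mg/h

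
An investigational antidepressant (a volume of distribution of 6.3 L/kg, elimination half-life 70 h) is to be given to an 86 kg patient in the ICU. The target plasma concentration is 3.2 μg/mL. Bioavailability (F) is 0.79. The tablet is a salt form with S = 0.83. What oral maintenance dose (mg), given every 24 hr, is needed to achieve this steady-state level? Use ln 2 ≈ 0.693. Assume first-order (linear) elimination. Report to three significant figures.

628 mg

Vd = 6.3 L/kg × 86 kg = 541.8 L
CL = ln 2 · Vd / t½ = 0.693 × 541.8 / 70 = 5.364 L/h
D = CL × Css × τ / F / S = 5.364 × 3.2 × 24 / 0.79 / 0.83 = 628.3 mg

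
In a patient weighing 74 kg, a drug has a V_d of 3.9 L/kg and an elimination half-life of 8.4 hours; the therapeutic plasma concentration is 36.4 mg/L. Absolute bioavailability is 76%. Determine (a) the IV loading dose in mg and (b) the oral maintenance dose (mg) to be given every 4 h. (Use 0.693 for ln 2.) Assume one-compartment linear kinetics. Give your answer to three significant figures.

Vd(total) = 74 kg × 3.9 L/kg = 288.6 L
LD = Vd × C = 288.6 × 36.4 = 10510 mg
CL = 0.693 × Vd / t½ = 0.693 × 288.6 / 8.4 = 23.81 L/h
D = CL × Css × τ / F = 23.81 × 36.4 × 4 / 0.76 = 4561 mg

(a) 10500 mg; (b) 4560 mg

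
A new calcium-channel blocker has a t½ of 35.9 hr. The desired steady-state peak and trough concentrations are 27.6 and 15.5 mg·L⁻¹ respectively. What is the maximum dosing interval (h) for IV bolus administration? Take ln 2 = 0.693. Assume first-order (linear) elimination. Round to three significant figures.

k = 0.693 / t½ = 0.693 / 35.9 = 0.01930 h⁻¹
Between IV bolus doses, concentration decays as C = C₀·e^(−kτ), so C_peak/C_trough = e^(kτ).
τ_max = ln(C_peak/C_trough) / k = ln(27.6/15.5) / 0.01930 = 0.5770 / 0.01930 = 29.90 h

29.9 h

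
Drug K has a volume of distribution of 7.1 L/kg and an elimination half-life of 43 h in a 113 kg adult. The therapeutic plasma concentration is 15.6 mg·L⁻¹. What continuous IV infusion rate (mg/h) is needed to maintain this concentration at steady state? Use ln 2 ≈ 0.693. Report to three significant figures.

202 mg/h

Total Vd = 7.1 × 113 = 802.3 L
k = 0.693/43 = 0.01612 h⁻¹, so CL = k·Vd = 0.01612 × 802.3 = 12.93 L/h
Infusion rate = CL × Css = 12.93 × 15.6 = 201.7 mg/h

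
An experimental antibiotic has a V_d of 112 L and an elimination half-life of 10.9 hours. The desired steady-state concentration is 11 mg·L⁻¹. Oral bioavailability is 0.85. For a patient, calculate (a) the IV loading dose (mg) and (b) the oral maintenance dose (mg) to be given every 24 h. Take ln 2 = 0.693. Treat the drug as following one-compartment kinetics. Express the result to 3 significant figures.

(a) 1230 mg; (b) 2210 mg

LD = Vd × C = 112.0 × 11 = 1232 mg
CL = 0.693 × Vd / t½ = 0.693 × 112.0 / 10.9 = 7.121 L/h
D = CL × Css × τ / F = 7.121 × 11 × 24 / 0.85 = 2212 mg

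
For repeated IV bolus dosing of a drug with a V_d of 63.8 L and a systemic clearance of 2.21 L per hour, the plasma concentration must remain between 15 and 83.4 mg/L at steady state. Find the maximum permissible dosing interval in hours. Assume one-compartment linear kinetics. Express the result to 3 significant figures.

k = CL / Vd = 2.210 / 63.80 = 0.03464 h⁻¹
Between IV bolus doses, concentration decays as C = C₀·e^(−kτ), so C_peak/C_trough = e^(kτ).
τ_max = ln(C_peak/C_trough) / k = ln(83.4/15) / 0.03464 = 1.716 / 0.03464 = 49.54 h

49.5 h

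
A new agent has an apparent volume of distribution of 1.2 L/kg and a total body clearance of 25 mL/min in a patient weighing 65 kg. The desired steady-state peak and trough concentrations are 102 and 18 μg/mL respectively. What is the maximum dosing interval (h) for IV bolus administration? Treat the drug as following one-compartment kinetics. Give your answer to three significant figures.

90.2 h

Vd(total) = 65 kg × 1.2 L/kg = 78.00 L
Convert clearance: 25 mL/min × 60 min/h ÷ 1000 mL/L = 1.500 L/h
k = CL / Vd = 1.500 / 78.00 = 0.01923 h⁻¹
Between IV bolus doses, concentration decays as C = C₀·e^(−kτ), so C_peak/C_trough = e^(kτ).
τ_max = ln(C_peak/C_trough) / k = ln(102/18) / 0.01923 = 1.735 / 0.01923 = 90.22 h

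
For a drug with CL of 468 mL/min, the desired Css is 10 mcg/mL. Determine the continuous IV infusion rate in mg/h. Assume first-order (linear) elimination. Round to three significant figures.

CL = 468 mL/min × 60/1000 = 28.08 L/h
Infusion rate = CL · Css = 28.08 L/h × 10 mg/L = 280.8 mg/h

281 mg/h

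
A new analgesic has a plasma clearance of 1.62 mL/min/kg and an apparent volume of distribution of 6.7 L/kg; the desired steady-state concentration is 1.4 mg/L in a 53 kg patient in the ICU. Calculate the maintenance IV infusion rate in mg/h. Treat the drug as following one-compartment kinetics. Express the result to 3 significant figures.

CL = 1.62 mL/min/kg × 53 kg = 85.86 mL/min = 85.86 × 60/1000 = 5.152 L/h
R₀ = 5.152 × 1.4 = 7.213 mg/h

7.21 mg/h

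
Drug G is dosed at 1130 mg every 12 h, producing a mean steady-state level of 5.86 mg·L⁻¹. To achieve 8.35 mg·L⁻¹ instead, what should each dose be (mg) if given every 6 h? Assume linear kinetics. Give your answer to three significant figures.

With linear kinetics, Css is proportional to dose rate (D/τ) at fixed clearance.
D₂ = D₁ × (Css,target / Css,current) × (τ₂/τ₁) = 1130 × (8.35/5.86) × (6/12) = 805.1 mg

805 mg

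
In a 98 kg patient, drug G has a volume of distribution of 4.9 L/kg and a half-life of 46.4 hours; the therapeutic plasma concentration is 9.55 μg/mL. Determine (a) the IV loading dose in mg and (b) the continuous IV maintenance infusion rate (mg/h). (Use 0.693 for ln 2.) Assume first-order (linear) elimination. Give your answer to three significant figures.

Vd = 4.9 L/kg × 98 kg = 480.2 L
LD = Vd × C = 480.2 × 9.55 = 4586 mg
CL = 0.693 × Vd / t½ = 0.693 × 480.2 / 46.4 = 7.172 L/h
Infusion rate = CL × Css = 7.172 × 9.55 = 68.49 mg/h

(a) 4590 mg; (b) 68.5 mg/h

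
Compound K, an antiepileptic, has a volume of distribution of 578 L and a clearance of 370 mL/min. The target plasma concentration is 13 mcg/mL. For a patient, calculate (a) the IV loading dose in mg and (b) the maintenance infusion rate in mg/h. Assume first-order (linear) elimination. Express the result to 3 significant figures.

Loading: fill Vd to C_target → 578.0 L × 13 mg/L = 7514 mg
CL = 370 mL/min × 60/1000 = 22.20 L/h
Maintenance infusion rate = CL × Css = 22.20 × 13 = 288.6 mg/h

(a) 7510 mg; (b) 289 mg/h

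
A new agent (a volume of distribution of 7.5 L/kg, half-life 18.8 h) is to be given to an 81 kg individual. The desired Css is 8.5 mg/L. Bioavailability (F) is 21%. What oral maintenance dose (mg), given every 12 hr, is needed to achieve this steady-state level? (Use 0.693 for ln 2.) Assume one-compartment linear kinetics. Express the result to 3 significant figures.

Vd = 7.5 L/kg × 81 kg = 607.5 L
CL = 0.693 × Vd / t½ = 0.693 × 607.5 / 18.8 = 22.39 L/h
D = CL × Css × τ / F = 22.39 × 8.5 × 12 / 0.21 = 10880 mg

10900 mg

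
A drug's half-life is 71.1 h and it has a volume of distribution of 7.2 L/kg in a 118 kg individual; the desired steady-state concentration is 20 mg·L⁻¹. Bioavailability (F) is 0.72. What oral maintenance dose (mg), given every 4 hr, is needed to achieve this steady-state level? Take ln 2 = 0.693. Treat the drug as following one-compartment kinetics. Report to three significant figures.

920 mg

Total Vd = 7.2 × 118 = 849.6 L
CL = ln 2 · Vd / t½ = 0.693 × 849.6 / 71.1 = 8.281 L/h
D = CL × Css × τ / F = 8.281 × 20 × 4 / 0.72 = 920.1 mg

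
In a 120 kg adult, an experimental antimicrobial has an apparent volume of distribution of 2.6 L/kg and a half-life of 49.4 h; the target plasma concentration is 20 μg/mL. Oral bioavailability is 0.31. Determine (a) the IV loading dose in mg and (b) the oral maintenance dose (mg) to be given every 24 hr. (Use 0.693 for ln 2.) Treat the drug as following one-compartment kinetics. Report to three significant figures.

(a) 6240 mg; (b) 6780 mg

Vd = 2.6 L/kg × 120 kg = 312.0 L
LD = Vd × C = 312.0 × 20 = 6240 mg
CL = 0.693 × Vd / t½ = 0.693 × 312.0 / 49.4 = 4.377 L/h
D = CL × Css × τ / F = 4.377 × 20 × 24 / 0.31 = 6777 mg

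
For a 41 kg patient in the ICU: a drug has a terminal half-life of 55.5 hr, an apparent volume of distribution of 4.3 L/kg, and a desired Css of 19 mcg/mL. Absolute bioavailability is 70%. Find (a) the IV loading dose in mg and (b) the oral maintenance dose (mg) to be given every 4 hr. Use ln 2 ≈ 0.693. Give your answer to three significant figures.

(a) 3350 mg; (b) 239 mg

Vd = 4.3 L/kg × 41 kg = 176.3 L
LD = Vd × C = 176.3 × 19 = 3350 mg
CL = 0.693 × Vd / t½ = 0.693 × 176.3 / 55.5 = 2.201 L/h
D = CL × Css × τ / F = 2.201 × 19 × 4 / 0.7 = 239.0 mg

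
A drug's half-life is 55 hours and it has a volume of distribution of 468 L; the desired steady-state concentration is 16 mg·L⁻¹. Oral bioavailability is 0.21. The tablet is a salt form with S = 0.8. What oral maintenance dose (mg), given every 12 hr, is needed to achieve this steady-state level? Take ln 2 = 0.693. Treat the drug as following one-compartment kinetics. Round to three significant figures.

k = 0.693/55 = 0.01260 h⁻¹, so CL = k·Vd = 0.01260 × 468.0 = 5.897 L/h
D = CL × Css × τ / F / S = 5.897 × 16 × 12 / 0.21 / 0.8 = 6739 mg

6740 mg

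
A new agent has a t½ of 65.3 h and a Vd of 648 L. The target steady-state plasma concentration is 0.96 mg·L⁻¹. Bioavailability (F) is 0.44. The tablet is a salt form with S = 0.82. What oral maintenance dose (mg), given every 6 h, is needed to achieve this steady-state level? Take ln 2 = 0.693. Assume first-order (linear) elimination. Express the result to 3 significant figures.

CL = ln 2 · Vd / t½ = 0.693 × 648.0 / 65.3 = 6.877 L/h
D = CL × Css × τ / F / S = 6.877 × 0.96 × 6 / 0.44 / 0.82 = 109.8 mg

110 mg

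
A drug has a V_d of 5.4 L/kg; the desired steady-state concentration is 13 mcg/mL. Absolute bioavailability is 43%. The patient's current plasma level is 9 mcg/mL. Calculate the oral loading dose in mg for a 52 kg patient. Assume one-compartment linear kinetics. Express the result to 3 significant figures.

Vd = 5.4 L/kg × 52 kg = 280.8 L
Concentration deficit ΔC = 13 − 9 = 4.000 mg/L
LD = Vd × ΔC / F = 280.8 × 4.000 / 0.43 = 2612 mg

2610 mg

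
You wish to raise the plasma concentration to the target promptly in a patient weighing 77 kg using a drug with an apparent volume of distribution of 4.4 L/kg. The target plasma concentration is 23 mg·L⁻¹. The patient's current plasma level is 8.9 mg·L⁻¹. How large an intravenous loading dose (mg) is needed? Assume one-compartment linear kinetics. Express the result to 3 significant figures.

4780 mg

Total Vd = 4.4 × 77 = 338.8 L
The loading dose fills Vd to the target concentration.
Concentration deficit ΔC = 23 − 8.9 = 14.10 mg/L
LD = Vd × ΔC = 338.8 × 14.10 = 4777 mg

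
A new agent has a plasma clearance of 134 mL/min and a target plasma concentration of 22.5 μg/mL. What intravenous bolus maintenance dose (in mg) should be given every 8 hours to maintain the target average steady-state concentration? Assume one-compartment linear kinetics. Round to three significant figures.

1450 mg

CL = 134 mL/min × 60/1000 = 8.040 L/h
D = CL × Css × τ = 8.040 × 22.5 × 8 = 1447 mg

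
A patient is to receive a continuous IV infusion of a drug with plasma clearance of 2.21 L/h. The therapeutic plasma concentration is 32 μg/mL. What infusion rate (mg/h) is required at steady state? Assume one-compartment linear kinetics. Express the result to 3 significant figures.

Rate = CL × Css = 2.210 × 32 = 70.72 mg/h

70.7 mg/h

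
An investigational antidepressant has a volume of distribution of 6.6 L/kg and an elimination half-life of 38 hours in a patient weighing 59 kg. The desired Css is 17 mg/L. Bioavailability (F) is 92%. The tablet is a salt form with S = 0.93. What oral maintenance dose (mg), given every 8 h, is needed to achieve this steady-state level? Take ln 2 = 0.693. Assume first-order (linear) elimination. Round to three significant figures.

1130 mg

Total Vd = 6.6 × 59 = 389.4 L
CL = 0.693 × Vd / t½ = 0.693 × 389.4 / 38 = 7.101 L/h
D = CL × Css × τ / F / S = 7.101 × 17 × 8 / 0.92 / 0.93 = 1129 mg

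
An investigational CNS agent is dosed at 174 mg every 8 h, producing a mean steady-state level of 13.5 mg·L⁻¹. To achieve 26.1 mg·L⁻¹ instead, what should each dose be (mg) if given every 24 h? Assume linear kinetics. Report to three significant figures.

With linear kinetics, Css is proportional to dose rate (D/τ) at fixed clearance.
D₂ = D₁ × (Css,target / Css,current) × (τ₂/τ₁) = 174 × (26.1/13.5) × (24/8) = 1009 mg

1010 mg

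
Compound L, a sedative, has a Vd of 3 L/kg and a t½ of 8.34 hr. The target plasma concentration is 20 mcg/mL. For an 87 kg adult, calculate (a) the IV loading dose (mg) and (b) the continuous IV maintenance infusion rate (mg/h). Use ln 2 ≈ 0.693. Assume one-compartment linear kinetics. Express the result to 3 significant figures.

(a) 5220 mg; (b) 434 mg/h

Vd = 3 L/kg × 87 kg = 261.0 L
LD = Vd × C = 261.0 × 20 = 5220 mg
CL = 0.693 × Vd / t½ = 0.693 × 261.0 / 8.34 = 21.69 L/h
Infusion rate = CL × Css = 21.69 × 20 = 433.8 mg/h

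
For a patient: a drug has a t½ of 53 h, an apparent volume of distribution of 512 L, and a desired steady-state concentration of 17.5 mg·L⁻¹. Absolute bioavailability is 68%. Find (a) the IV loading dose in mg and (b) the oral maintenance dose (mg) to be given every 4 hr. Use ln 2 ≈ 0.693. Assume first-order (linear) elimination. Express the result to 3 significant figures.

(a) 8960 mg; (b) 689 mg

LD = Vd × C = 512.0 × 17.5 = 8960 mg
CL = 0.693 × Vd / t½ = 0.693 × 512.0 / 53 = 6.695 L/h
D = CL × Css × τ / F = 6.695 × 17.5 × 4 / 0.68 = 689.2 mg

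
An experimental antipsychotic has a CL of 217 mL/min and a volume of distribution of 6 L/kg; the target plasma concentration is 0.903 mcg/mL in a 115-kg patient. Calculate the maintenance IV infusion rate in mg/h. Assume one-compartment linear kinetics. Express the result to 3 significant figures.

11.8 mg/h

CL = 217 mL/min × 60/1000 = 13.02 L/h
Infusion rate = CL · Css = 13.02 L/h × 0.903 mg/L = 11.76 mg/h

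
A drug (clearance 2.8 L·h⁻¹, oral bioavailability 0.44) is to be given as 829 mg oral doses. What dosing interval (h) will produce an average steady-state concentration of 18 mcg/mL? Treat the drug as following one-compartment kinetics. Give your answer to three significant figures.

7.24 h

F·D/τ = CL·Css → τ = F·D / (CL·Css).
τ = 0.44 × 829 / (2.8 × 18) = 7.237 h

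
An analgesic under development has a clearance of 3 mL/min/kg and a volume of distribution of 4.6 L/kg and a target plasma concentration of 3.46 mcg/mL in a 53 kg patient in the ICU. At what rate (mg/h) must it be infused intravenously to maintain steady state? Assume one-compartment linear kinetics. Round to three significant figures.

33.0 mg/h

CL = 3 mL/min/kg × 53 kg = 159.0 mL/min = 159.0 × 60/1000 = 9.540 L/h
Infusion rate = CL · Css = 9.540 L/h × 3.46 mg/L = 33.01 mg/h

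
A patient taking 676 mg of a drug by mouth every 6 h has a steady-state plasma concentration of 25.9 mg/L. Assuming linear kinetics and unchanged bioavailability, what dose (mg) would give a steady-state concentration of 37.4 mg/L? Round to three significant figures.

976 mg

With linear kinetics, Css is proportional to dose rate (D/τ) at fixed clearance.
D₂ = D₁ × (Css,target / Css,current) = 676 × 37.4/25.9 = 976.2 mg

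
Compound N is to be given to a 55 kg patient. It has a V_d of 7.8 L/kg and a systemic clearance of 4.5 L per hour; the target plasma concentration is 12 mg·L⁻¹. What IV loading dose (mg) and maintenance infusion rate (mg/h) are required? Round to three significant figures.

(a) 5150 mg; (b) 54.0 mg/h

Vd(total) = 55 kg × 7.8 L/kg = 429.0 L
Loading dose = Vd × C = 429.0 × 12 = 5148 mg
Infusion rate = 4.500 L/h × 12 mg/L = 54.00 mg/h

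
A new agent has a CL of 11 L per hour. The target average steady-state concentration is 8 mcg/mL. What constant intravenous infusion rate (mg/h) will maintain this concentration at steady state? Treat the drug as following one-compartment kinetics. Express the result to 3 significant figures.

88.0 mg/h

Rate = CL × Css = 11.00 × 8 = 88.00 mg/h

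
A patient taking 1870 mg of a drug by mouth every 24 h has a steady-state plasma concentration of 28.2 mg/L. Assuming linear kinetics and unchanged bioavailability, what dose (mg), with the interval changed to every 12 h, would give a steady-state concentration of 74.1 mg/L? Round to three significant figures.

2460 mg

For first-order elimination, Css ∝ F·D/(CL·τ); F and CL are unchanged, so Css ∝ D/τ.
D₂ = D₁ × (Css,target / Css,current) × (τ₂/τ₁) = 1870 × (74.1/28.2) × (12/24) = 2457 mg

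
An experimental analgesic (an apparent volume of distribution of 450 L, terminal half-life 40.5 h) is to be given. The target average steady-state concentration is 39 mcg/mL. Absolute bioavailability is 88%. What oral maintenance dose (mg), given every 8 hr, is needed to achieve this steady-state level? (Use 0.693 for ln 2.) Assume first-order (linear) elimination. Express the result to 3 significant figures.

2730 mg

CL = 0.693 × Vd / t½ = 0.693 × 450.0 / 40.5 = 7.700 L/h
D = CL × Css × τ / F = 7.700 × 39 × 8 / 0.88 = 2730 mg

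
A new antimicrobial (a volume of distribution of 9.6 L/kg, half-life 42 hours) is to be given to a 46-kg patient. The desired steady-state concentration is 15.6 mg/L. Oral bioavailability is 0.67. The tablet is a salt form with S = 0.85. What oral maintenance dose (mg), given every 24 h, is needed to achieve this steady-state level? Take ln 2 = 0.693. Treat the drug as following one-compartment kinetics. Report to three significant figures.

Total Vd = 9.6 × 46 = 441.6 L
CL = 0.693 × Vd / t½ = 0.693 × 441.6 / 42 = 7.286 L/h
D = CL × Css × τ / F / S = 7.286 × 15.6 × 24 / 0.67 / 0.85 = 4790 mg

4790 mg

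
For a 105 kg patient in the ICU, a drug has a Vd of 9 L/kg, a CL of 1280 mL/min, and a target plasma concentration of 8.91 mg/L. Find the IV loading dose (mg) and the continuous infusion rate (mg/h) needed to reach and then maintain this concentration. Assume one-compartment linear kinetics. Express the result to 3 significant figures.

(a) 8420 mg; (b) 684 mg/h

Vd(total) = 105 kg × 9 L/kg = 945.0 L
Loading: fill Vd to C_target → 945.0 L × 8.91 mg/L = 8420 mg
CL = 1280 mL/min × 60/1000 = 76.80 L/h
Maintenance: replace elimination → rate = CL × Css = 76.80 × 8.91 = 684.3 mg/h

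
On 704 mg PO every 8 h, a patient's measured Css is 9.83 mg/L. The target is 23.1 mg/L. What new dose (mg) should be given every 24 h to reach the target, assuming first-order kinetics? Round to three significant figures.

With linear kinetics, Css is proportional to dose rate (D/τ) at fixed clearance.
D₂ = D₁ × (Css,target / Css,current) × (τ₂/τ₁) = 704 × (23.1/9.83) × (24/8) = 4963 mg

4960 mg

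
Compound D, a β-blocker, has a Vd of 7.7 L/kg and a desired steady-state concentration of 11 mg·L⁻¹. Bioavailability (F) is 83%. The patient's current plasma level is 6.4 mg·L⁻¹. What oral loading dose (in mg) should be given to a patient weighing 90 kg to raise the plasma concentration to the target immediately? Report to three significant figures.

3840 mg

Total Vd = 7.7 × 90 = 693.0 L
Concentration deficit ΔC = 11 − 6.4 = 4.600 mg/L
LD = Vd × ΔC / F = 693.0 × 4.600 / 0.83 = 3841 mg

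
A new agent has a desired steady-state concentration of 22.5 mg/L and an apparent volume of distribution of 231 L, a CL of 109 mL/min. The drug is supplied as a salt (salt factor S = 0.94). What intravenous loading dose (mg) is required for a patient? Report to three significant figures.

5530 mg

LD = Vd × C / S = 231.0 × 22.50 / 0.94 = 5529 mg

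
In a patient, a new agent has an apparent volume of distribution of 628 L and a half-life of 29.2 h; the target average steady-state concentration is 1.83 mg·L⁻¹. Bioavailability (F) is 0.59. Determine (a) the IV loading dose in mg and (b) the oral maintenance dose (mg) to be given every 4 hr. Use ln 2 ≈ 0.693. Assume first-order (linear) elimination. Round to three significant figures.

(a) 1150 mg; (b) 185 mg

LD = Vd × C = 628.0 × 1.83 = 1149 mg
CL = 0.693 × Vd / t½ = 0.693 × 628.0 / 29.2 = 14.90 L/h
D = CL × Css × τ / F = 14.90 × 1.83 × 4 / 0.59 = 184.9 mg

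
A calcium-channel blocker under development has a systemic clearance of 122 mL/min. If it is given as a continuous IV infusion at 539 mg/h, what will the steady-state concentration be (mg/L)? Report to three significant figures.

73.6 mg/L

CL = 122 mL/min = 122 × 0.06 = 7.320 L/h
Css = rate / CL = 539 / 7.320 = 73.63 mg/L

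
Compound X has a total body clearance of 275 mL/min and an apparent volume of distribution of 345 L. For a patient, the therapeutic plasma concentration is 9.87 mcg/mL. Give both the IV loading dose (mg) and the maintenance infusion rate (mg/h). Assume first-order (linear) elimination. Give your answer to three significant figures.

Loading: fill Vd to C_target → 345.0 L × 9.87 mg/L = 3405 mg
Convert clearance: 275 mL/min × 60 min/h ÷ 1000 mL/L = 16.50 L/h
Maintenance: replace elimination → rate = CL × Css = 16.50 × 9.87 = 162.9 mg/h

(a) 3410 mg; (b) 163 mg/h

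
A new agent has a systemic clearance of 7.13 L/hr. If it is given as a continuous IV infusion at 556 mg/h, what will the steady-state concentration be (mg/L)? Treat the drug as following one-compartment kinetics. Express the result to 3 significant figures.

Css = rate / CL = 556 / 7.130 = 77.98 mg/L

78.0 mg/L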